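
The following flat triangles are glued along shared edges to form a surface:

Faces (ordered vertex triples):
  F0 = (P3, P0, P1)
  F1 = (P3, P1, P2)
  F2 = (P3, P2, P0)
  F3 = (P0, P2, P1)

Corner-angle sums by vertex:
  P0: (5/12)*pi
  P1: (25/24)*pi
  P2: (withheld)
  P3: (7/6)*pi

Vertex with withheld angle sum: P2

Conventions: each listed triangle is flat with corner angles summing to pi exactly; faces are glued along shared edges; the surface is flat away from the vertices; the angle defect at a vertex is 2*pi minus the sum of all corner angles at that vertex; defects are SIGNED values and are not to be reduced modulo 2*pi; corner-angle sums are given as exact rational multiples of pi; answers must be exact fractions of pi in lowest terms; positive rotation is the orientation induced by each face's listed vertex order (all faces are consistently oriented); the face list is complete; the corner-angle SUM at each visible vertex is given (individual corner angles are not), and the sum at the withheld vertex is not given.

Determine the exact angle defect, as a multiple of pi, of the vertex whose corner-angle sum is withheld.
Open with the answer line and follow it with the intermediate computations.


Answer: defect(P2) = (5/8)*pi

V = 4, E = 6, F = 4; chi = V - E + F = 2
Gauss-Bonnet: total defect = 2*pi*chi = 4*pi; visible defects sum to (27/8)*pi


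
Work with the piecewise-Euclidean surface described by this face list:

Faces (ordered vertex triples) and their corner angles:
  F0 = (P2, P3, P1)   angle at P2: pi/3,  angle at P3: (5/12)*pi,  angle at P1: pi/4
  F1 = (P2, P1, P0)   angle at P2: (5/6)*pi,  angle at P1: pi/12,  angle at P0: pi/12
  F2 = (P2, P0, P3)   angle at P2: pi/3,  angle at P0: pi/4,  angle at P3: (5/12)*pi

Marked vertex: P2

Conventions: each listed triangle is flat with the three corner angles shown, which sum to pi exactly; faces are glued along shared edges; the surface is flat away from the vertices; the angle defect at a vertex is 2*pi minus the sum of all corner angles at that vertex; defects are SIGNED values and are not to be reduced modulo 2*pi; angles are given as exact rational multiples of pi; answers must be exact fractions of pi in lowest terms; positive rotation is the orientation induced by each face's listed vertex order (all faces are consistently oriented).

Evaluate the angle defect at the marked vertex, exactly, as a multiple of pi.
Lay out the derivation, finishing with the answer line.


Sum of corner angles at P2: (3/2)*pi
defect = 2*pi - (3/2)*pi

Answer: defect(P2) = pi/2


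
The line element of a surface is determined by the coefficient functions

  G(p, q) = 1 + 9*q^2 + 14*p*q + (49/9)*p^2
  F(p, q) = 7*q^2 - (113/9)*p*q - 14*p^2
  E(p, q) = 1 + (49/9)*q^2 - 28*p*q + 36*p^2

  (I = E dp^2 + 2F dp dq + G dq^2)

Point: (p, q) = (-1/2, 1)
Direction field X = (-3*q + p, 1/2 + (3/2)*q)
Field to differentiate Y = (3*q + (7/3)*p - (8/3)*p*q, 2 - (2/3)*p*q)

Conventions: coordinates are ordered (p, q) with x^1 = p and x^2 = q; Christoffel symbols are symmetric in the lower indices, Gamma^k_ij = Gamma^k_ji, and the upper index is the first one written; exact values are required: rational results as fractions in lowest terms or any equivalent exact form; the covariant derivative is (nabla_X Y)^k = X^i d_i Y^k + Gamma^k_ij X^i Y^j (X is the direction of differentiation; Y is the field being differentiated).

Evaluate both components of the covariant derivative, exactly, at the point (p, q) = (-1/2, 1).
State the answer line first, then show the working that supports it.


Answer: (nabla_X Y)^p = 157487/7086, (nabla_X Y)^q = 25721/3543

E = 265/9, F = 88/9, G = 157/36 at the point
E_p = -64, E_q = 224/9, F_p = 13/9, F_q = 365/18, G_p = 77/9, G_q = 11
EG - F^2 = 1181/36;  g^inv = (36/1181) * [[157/36, -88/9], [-88/9, 265/9]]
first-kind symbols [ij,l] = (1/2)(d_i g_jl + d_j g_il - d_l g_ij): [pp,p] = E_p/2 = -32, [pp,q] = F_p - E_q/2 = -11, [pq,p] = E_q/2 = 112/9, [pq,q] = G_p/2 = 77/18, [qq,p] = F_q - G_p/2 = 16, [qq,q] = G_q/2 = 11/2
Gamma^p_ij = (G*[ij,p] - F*[ij,q])/(EG - F^2), Gamma^q_ij = (E*[ij,q] - F*[ij,p])/(EG - F^2)
Gamma_ppp = -1152/1181, Gamma_ppq = 448/1181, Gamma_pqq = 576/1181, Gamma_qpp = -396/1181, Gamma_qpq = 154/1181, Gamma_qqq = 198/1181
X = (-7/2, 2), Y = (19/6, 7/3) at the point


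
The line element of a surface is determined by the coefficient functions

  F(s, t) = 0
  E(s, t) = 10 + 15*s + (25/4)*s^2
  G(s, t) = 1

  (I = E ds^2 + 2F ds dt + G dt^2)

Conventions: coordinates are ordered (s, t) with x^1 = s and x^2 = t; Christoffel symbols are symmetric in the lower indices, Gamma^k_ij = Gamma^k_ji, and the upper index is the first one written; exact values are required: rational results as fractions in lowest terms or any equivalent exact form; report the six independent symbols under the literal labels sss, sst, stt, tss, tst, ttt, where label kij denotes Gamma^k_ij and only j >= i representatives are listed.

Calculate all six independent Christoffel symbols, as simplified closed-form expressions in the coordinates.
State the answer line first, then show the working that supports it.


Answer: Gamma_sss = (5*s + 6)/(5*s^2 + 12*s + 8), Gamma_sst = 0, Gamma_stt = 0, Gamma_tss = 0, Gamma_tst = 0, Gamma_ttt = 0

E = 10 + 15*s + (25/4)*s^2; F = 0; G = 1
Gamma^k_ij = (1/2) g^{kl} (d_i g_jl + d_j g_il - d_l g_ij), with g^inv = (1/(EG-F^2)) [[G, -F], [-F, E]]
first partials: E_s = 15 + (25/2)*s, E_t = 0, F_s = 0, F_t = 0, G_s = 0, G_t = 0
D = EG - F^2 = 10 + 15*s + (25/4)*s^2
expanded: Gamma^s_ss = (G E_s - 2F F_s + F E_t)/(2D), Gamma^s_st = (G E_t - F G_s)/(2D), Gamma^s_tt = (2G F_t - G G_s - F G_t)/(2D), Gamma^t_ss = (2E F_s - E E_t - F E_s)/(2D), Gamma^t_st = (E G_s - F E_t)/(2D), Gamma^t_tt = (E G_t - 2F F_t + F G_s)/(2D); substitute and cancel common factors


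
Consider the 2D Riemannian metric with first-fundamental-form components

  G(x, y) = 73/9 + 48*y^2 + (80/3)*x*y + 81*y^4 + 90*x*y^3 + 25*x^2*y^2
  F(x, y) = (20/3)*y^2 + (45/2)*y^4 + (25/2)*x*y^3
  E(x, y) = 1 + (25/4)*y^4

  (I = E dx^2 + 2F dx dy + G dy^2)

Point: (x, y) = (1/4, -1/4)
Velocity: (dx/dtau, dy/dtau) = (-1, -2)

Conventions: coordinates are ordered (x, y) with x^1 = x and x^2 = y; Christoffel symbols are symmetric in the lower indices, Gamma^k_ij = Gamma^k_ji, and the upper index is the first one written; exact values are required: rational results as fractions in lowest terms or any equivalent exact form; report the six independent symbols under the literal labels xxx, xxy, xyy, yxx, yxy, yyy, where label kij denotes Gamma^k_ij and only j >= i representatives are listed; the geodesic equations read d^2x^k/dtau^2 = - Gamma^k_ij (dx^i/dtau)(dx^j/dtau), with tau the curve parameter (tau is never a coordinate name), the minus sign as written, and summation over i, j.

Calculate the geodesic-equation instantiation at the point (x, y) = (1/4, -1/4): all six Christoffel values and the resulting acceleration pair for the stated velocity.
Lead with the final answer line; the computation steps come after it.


Answer: Gamma_xxx = 0, Gamma_xxy = -1800/87841, Gamma_xyy = -360/6757, Gamma_yxx = 0, Gamma_yxy = -33600/87841, Gamma_yyy = -6720/6757; accelerations (d^2x/dtau^2, d^2y/dtau^2) = (25920/87841, 483840/87841)

E = 1049/1024, F = 175/384, G = 1369/144 at the point
E_x = 0, E_y = -25/64, F_x = -25/128, F_y = -1595/384, G_x = -175/24, G_y = -455/24
EG - F^2 = 87841/9216;  g^inv = (9216/87841) * [[1369/144, -175/384], [-175/384, 1049/1024]]
first-kind symbols [ij,l] = (1/2)(d_i g_jl + d_j g_il - d_l g_ij): [xx,x] = E_x/2 = 0, [xx,y] = F_x - E_y/2 = 0, [xy,x] = E_y/2 = -25/128, [xy,y] = G_x/2 = -175/48, [yy,x] = F_y - G_x/2 = -65/128, [yy,y] = G_y/2 = -455/48
Gamma^x_ij = (G*[ij,x] - F*[ij,y])/(EG - F^2), Gamma^y_ij = (E*[ij,y] - F*[ij,x])/(EG - F^2)
Gamma_xxx = 0, Gamma_xxy = -1800/87841, Gamma_xyy = -360/6757, Gamma_yxx = 0, Gamma_yxy = -33600/87841, Gamma_yyy = -6720/6757
d^2x/dtau^2 = -(Gamma_xxx*(-1)^2 + 2*Gamma_xxy*(-1)*(-2) + Gamma_xyy*(-2)^2) = 25920/87841
d^2y/dtau^2 = -(Gamma_yxx*(-1)^2 + 2*Gamma_yxy*(-1)*(-2) + Gamma_yyy*(-2)^2) = 483840/87841


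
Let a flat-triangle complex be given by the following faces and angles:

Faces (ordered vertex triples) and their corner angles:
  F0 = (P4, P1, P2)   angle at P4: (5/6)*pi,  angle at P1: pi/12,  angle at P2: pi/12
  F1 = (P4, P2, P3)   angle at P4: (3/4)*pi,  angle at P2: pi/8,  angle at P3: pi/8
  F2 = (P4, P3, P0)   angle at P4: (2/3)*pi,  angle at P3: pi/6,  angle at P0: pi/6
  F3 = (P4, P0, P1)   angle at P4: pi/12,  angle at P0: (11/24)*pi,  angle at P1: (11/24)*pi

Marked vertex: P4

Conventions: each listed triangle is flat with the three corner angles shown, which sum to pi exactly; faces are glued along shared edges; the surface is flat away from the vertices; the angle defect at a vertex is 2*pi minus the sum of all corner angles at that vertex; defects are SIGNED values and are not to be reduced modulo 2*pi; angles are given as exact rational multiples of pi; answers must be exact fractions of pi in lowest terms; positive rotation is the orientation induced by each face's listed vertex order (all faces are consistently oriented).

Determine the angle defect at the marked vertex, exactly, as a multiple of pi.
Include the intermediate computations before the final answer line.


Sum of corner angles at P4: (7/3)*pi
defect = 2*pi - (7/3)*pi

Answer: defect(P4) = -pi/3


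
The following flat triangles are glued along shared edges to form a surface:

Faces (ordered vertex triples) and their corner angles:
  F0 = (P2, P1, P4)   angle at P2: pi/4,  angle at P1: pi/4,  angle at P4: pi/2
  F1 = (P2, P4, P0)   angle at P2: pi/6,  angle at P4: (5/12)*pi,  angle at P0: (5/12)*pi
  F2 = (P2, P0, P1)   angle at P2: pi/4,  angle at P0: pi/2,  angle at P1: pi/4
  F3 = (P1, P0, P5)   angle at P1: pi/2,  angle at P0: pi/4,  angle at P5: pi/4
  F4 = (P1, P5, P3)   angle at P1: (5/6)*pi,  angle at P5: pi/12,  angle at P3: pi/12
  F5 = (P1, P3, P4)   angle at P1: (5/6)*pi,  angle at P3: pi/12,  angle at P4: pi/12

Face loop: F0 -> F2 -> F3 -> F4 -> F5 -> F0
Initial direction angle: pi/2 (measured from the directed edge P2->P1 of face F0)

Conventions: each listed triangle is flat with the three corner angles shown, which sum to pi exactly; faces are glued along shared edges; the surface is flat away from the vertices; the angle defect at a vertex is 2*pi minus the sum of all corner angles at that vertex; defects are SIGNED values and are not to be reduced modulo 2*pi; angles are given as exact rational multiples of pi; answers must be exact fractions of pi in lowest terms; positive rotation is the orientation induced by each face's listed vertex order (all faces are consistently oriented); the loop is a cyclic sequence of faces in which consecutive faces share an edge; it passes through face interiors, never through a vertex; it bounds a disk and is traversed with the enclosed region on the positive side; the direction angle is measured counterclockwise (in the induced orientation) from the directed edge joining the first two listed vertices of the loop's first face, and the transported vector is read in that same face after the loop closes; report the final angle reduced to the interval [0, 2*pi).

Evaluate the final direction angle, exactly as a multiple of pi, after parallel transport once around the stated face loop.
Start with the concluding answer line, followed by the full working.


Answer: final direction angle = (11/6)*pi

enclosed vertex P1: corner angles sum to (8/3)*pi, defect = 2*pi - (8/3)*pi = (-2/3)*pi
the rotation equals the total enclosed defect, so the final angle is initial + defects (mod 2*pi)
final angle = pi/2 - (2/3)*pi = (11/6)*pi (mod 2*pi)


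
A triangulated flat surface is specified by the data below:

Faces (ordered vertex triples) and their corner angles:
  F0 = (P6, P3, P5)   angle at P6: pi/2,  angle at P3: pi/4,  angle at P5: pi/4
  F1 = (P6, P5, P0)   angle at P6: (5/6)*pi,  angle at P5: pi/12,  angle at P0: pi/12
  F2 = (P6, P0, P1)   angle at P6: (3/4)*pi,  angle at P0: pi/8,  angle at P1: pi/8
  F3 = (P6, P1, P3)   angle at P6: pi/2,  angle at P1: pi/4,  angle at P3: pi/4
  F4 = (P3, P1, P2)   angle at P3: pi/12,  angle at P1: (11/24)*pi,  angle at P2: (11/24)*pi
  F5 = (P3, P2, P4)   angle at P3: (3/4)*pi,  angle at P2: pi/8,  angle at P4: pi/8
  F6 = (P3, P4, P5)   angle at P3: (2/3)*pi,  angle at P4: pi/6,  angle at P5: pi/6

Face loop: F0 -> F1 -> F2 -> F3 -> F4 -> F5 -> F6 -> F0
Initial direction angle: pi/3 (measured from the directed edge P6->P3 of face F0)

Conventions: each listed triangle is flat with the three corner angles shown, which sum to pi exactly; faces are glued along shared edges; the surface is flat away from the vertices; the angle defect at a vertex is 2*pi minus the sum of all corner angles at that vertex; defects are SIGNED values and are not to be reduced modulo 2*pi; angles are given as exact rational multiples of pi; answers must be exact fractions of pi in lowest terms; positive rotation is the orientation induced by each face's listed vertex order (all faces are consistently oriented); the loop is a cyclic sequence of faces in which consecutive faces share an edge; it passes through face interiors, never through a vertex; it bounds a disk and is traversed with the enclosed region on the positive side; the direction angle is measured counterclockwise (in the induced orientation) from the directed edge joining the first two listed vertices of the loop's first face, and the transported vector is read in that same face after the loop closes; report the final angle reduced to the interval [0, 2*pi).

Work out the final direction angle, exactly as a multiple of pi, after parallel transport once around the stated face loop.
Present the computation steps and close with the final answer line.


enclosed vertex P3: corner angles sum to 2*pi, defect = 2*pi - 2*pi = 0
enclosed vertex P6: corner angles sum to (31/12)*pi, defect = 2*pi - (31/12)*pi = (-7/12)*pi
the rotation equals the total enclosed defect, so the final angle is initial + defects (mod 2*pi)
final angle = pi/3 - (7/12)*pi = (7/4)*pi (mod 2*pi)

Answer: final direction angle = (7/4)*pi


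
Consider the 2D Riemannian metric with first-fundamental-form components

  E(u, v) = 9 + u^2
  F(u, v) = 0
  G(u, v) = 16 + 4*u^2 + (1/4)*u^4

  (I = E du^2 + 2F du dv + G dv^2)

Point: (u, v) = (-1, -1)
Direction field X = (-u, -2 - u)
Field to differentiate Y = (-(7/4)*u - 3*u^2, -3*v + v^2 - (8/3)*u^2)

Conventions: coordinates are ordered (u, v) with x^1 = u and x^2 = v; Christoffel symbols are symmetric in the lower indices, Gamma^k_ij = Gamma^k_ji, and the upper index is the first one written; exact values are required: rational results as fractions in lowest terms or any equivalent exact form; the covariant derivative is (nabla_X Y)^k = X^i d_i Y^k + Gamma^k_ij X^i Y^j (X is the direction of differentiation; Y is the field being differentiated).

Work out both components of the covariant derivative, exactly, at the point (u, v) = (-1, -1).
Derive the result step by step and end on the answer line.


E = 10, F = 0, G = 81/4 at the point
E_u = -2, E_v = 0, F_u = 0, F_v = 0, G_u = -9, G_v = 0
EG - F^2 = 405/2;  g^inv = (2/405) * [[81/4, 0], [0, 10]]
first-kind symbols [ij,l] = (1/2)(d_i g_jl + d_j g_il - d_l g_ij): [uu,u] = E_u/2 = -1, [uu,v] = F_u - E_v/2 = 0, [uv,u] = E_v/2 = 0, [uv,v] = G_u/2 = -9/2, [vv,u] = F_v - G_u/2 = 9/2, [vv,v] = G_v/2 = 0
Gamma^u_ij = (G*[ij,u] - F*[ij,v])/(EG - F^2), Gamma^v_ij = (E*[ij,v] - F*[ij,u])/(EG - F^2)
Gamma_uuu = -1/10, Gamma_uuv = 0, Gamma_uvv = 9/20, Gamma_vuu = 0, Gamma_vuv = -2/9, Gamma_vvv = 0
X = (1, -1), Y = (-5/4, 4/3) at the point

Answer: (nabla_X Y)^u = 151/40, (nabla_X Y)^v = 527/54


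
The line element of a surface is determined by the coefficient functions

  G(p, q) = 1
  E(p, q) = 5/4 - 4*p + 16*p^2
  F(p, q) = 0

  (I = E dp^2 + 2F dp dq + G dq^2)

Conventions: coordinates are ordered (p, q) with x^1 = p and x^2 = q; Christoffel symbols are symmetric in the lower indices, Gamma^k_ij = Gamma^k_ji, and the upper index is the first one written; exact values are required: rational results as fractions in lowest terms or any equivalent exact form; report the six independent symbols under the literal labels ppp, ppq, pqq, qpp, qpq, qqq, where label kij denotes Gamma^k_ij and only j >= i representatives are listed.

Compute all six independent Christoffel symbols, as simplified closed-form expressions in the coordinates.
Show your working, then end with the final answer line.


E = 5/4 - 4*p + 16*p^2; F = 0; G = 1
Gamma^k_ij = (1/2) g^{kl} (d_i g_jl + d_j g_il - d_l g_ij), with g^inv = (1/(EG-F^2)) [[G, -F], [-F, E]]
first partials: E_p = -4 + 32*p, E_q = 0, F_p = 0, F_q = 0, G_p = 0, G_q = 0
D = EG - F^2 = 5/4 - 4*p + 16*p^2
expanded: Gamma^p_pp = (G E_p - 2F F_p + F E_q)/(2D), Gamma^p_pq = (G E_q - F G_p)/(2D), Gamma^p_qq = (2G F_q - G G_p - F G_q)/(2D), Gamma^q_pp = (2E F_p - E E_q - F E_p)/(2D), Gamma^q_pq = (E G_p - F E_q)/(2D), Gamma^q_qq = (E G_q - 2F F_q + F G_p)/(2D); substitute and cancel common factors

Answer: Gamma_ppp = (64*p - 8)/(64*p^2 - 16*p + 5), Gamma_ppq = 0, Gamma_pqq = 0, Gamma_qpp = 0, Gamma_qpq = 0, Gamma_qqq = 0


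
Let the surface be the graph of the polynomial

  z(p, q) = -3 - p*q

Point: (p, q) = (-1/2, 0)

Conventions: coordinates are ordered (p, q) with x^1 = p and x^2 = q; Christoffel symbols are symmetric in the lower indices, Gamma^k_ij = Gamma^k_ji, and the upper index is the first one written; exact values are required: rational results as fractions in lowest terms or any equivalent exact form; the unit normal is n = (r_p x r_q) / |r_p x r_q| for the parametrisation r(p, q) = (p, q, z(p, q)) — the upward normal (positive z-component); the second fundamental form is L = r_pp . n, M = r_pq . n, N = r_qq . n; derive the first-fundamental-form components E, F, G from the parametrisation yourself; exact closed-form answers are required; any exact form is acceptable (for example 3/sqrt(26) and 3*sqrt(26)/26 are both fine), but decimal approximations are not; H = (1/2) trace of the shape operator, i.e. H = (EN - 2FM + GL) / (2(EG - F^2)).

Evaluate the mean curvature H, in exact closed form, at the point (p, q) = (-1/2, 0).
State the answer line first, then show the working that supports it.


Answer: H = 0

z_p = 0, z_q = 1/2, z_pp = 0, z_pq = -1, z_qq = 0
E = 1, F = 0, G = 5/4; answer radicand W^2 = 5/4
unnormalised second-form numerators: l = 0, m = -1, n = 0; L = l/sqrt(5/4), and similarly M = m/sqrt(W^2), N = n/sqrt(W^2)
H = (E*n - 2*F*m + G*l) / (2*(EG - F^2)*sqrt(W^2)); E*n - 2*F*m + G*l = 0, EG - F^2 = 5/4, so H = (0)/sqrt(5/4)


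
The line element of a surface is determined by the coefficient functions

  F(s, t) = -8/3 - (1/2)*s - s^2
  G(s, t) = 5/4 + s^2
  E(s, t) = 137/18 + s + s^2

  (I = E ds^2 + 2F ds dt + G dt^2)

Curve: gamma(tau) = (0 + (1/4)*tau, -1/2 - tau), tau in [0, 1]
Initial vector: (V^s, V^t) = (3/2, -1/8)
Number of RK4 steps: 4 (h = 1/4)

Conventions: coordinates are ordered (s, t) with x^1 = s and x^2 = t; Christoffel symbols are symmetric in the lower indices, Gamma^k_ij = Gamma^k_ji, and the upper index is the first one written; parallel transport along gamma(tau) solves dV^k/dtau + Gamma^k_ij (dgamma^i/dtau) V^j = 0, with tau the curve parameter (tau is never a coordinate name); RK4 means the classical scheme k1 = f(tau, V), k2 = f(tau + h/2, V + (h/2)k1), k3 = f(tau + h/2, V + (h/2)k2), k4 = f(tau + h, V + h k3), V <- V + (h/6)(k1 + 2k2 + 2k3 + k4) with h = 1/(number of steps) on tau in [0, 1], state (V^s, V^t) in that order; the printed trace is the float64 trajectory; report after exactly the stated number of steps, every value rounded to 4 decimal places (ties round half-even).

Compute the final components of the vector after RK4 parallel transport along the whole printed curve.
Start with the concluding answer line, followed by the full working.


Answer: V^s = 1.9364, V^t = 1.2243

gamma'(tau) = (1/4, -1); f(tau, V)^k = -Gamma^k_ij(gamma(tau)) gamma'^i(tau) V^j; h = 1/4; intermediate values shown to 6 dp
curve data and Christoffel symbols at the stage parameters:
  tau = 0.000000: gamma = (0.000000, -0.500000), gamma' = (0.250000, -1.000000); Gamma_sss = -0.294798, Gamma_sst = 0.000000, Gamma_stt = 0.000000, Gamma_tss = -1.028902, Gamma_tst = 0.000000, Gamma_ttt = 0.000000
  tau = 0.125000: gamma = (0.031250, -0.625000), gamma' = (0.250000, -1.000000); Gamma_sss = -0.357689, Gamma_sst = 0.035505, Gamma_stt = -0.016553, Gamma_tss = -1.216870, Gamma_tst = 0.101136, Gamma_ttt = -0.035505
  tau = 0.250000: gamma = (0.062500, -0.750000), gamma' = (0.250000, -1.000000); Gamma_sss = -0.422561, Gamma_sst = 0.072566, Gamma_stt = -0.033678, Gamma_tss = -1.408946, Gamma_tst = 0.206204, Gamma_ttt = -0.072566
  tau = 0.375000: gamma = (0.093750, -0.875000), gamma' = (0.250000, -1.000000); Gamma_sss = -0.489042, Gamma_sst = 0.111024, Gamma_stt = -0.051337, Gamma_tss = -1.603790, Gamma_tst = 0.314583, Gamma_ttt = -0.111024
  tau = 0.500000: gamma = (0.125000, -1.000000), gamma' = (0.250000, -1.000000); Gamma_sss = -0.556710, Gamma_sst = 0.150686, Gamma_stt = -0.069482, Gamma_tss = -1.799943, Gamma_tst = 0.425562, Gamma_ttt = -0.150686
  tau = 0.625000: gamma = (0.156250, -1.125000), gamma' = (0.250000, -1.000000); Gamma_sss = -0.625106, Gamma_sst = 0.191332, Gamma_stt = -0.088053, Gamma_tss = -1.995857, Gamma_tst = 0.538356, Gamma_ttt = -0.191332
  tau = 0.750000: gamma = (0.187500, -1.250000), gamma' = (0.250000, -1.000000); Gamma_sss = -0.693745, Gamma_sst = 0.232718, Gamma_stt = -0.106983, Gamma_tss = -2.189939, Gamma_tst = 0.652122, Gamma_ttt = -0.232718
  tau = 0.875000: gamma = (0.218750, -1.375000), gamma' = (0.250000, -1.000000); Gamma_sss = -0.762123, Gamma_sst = 0.274578, Gamma_stt = -0.126195, Gamma_tss = -2.380590, Gamma_tst = 0.765981, Gamma_ttt = -0.274578
  tau = 1.000000: gamma = (0.250000, -1.500000), gamma' = (0.250000, -1.000000); Gamma_sss = -0.829738, Gamma_sst = 0.316641, Gamma_stt = -0.145609, Gamma_tss = -2.566256, Gamma_tst = 0.879045, Gamma_ttt = -0.316641
step 0: V^s = 1.5000, V^t = -0.1250
step 1: k1 = (0.110549, 0.385838), k2 = (0.191069, 0.618299), k3 = (0.191588, 0.620612), k4 = (0.274282, 0.860666); V <- V + (h/6)(k1 + 2k2 + 2k3 + k4): V^s = 1.5479, V^t = 0.0302
step 2: k1 = (0.274286, 0.860677), k2 = (0.358208, 1.105988), k3 = (0.358230, 1.107678), k4 = (0.441739, 1.354744); V <- V + (h/6)(k1 + 2k2 + 2k3 + k4): V^s = 1.6375, V^t = 0.3070
step 3: k1 = (0.441748, 1.354762), k2 = (0.523667, 1.600612), k3 = (0.523051, 1.601218), k4 = (0.601357, 1.841273); V <- V + (h/6)(k1 + 2k2 + 2k3 + k4): V^s = 1.7681, V^t = 0.7069
step 4: k1 = (0.601379, 1.841310), k2 = (0.674759, 2.072235), k3 = (0.673401, 2.071266), k4 = (0.739583, 2.287691); V <- V + (h/6)(k1 + 2k2 + 2k3 + k4): V^s = 1.9364, V^t = 1.2243


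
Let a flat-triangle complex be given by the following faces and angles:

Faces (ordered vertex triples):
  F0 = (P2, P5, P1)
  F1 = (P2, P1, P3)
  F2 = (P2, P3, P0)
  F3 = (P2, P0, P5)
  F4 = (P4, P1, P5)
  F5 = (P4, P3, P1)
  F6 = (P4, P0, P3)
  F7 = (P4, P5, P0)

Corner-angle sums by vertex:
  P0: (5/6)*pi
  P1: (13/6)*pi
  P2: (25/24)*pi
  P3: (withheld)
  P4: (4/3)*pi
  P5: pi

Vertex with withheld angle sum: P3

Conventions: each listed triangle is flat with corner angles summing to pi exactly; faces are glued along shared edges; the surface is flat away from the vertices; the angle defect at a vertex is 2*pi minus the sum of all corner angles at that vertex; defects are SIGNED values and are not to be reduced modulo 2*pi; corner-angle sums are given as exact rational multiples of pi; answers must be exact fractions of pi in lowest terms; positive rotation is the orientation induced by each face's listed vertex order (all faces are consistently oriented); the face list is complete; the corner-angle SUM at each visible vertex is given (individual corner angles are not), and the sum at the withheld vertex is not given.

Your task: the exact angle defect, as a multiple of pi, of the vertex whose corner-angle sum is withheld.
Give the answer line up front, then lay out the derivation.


Answer: defect(P3) = (3/8)*pi

V = 6, E = 12, F = 8; chi = V - E + F = 2
Gauss-Bonnet: total defect = 2*pi*chi = 4*pi; visible defects sum to (29/8)*pi


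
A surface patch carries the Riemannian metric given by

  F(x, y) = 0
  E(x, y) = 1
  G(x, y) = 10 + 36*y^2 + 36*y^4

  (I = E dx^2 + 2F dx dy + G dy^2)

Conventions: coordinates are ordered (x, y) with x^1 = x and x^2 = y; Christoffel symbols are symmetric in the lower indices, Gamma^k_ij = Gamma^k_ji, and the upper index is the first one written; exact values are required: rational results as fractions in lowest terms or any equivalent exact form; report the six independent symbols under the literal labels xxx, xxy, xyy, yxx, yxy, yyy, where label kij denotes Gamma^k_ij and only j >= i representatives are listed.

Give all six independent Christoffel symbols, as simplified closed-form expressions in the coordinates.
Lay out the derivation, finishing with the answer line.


E = 1; F = 0; G = 10 + 36*y^2 + 36*y^4
Gamma^k_ij = (1/2) g^{kl} (d_i g_jl + d_j g_il - d_l g_ij), with g^inv = (1/(EG-F^2)) [[G, -F], [-F, E]]
first partials: E_x = 0, E_y = 0, F_x = 0, F_y = 0, G_x = 0, G_y = 72*y + 144*y^3
D = EG - F^2 = 10 + 36*y^2 + 36*y^4
expanded: Gamma^x_xx = (G E_x - 2F F_x + F E_y)/(2D), Gamma^x_xy = (G E_y - F G_x)/(2D), Gamma^x_yy = (2G F_y - G G_x - F G_y)/(2D), Gamma^y_xx = (2E F_x - E E_y - F E_x)/(2D), Gamma^y_xy = (E G_x - F E_y)/(2D), Gamma^y_yy = (E G_y - 2F F_y + F G_x)/(2D); substitute and cancel common factors

Answer: Gamma_xxx = 0, Gamma_xxy = 0, Gamma_xyy = 0, Gamma_yxx = 0, Gamma_yxy = 0, Gamma_yyy = (36*y^3 + 18*y)/(18*y^4 + 18*y^2 + 5)


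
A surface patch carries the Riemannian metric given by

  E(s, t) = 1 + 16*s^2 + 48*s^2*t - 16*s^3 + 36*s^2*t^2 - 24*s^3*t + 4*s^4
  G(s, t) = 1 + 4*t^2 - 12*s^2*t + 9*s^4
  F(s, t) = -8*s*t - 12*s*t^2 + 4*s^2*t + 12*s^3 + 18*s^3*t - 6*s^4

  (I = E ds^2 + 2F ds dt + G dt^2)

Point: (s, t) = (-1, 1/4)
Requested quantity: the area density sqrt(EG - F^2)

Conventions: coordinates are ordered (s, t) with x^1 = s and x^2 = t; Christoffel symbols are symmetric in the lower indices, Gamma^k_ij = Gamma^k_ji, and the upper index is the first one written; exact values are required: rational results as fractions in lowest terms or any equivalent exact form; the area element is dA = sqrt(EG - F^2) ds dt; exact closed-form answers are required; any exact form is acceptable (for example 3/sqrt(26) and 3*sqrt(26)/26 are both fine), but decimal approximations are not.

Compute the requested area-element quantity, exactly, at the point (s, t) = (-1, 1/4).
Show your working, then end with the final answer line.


E = 229/4, F = -75/4, G = 29/4; EG - F^2 = 127/2

Answer: sqrt(EG - F^2) = sqrt(254)/2


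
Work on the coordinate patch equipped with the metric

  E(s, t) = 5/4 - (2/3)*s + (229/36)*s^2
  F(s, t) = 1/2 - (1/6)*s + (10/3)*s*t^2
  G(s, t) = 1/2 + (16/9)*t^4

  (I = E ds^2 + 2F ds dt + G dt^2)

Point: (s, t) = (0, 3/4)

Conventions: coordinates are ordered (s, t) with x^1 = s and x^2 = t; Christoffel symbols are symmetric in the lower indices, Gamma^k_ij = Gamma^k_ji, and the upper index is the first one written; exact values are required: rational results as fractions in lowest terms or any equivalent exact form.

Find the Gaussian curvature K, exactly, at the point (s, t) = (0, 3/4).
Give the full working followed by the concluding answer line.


E = 5/4, F = 1/2, G = 17/16, EG - F^2 = 69/64 at the point
E_s = -2/3, E_t = 0, F_s = 41/24, F_t = 0, G_s = 0, G_t = 3
E_tt = 0, F_st = 5, G_ss = 0
The intrinsic route: Brioschi's K = (det M1 - det M2)/(EG - F^2)^2.
M1 = [[-E_tt/2 + F_st - G_ss/2, E_s/2, F_s - E_t/2], [F_t - G_s/2, E, F], [G_t/2, F, G]] = [[5, -1/3, 41/24], [0, 5/4, 1/2], [3/2, 1/2, 17/16]]; det M1 = 31/16
M2 = [[0, E_t/2, G_s/2], [E_t/2, E, F], [G_s/2, F, G]] = [[0, 0, 0], [0, 5/4, 1/2], [0, 1/2, 17/16]]; det M2 = 0
det M1 - det M2 = 31/16; K = 31/16 / (69/64)^2 = 7936/4761

Answer: K = 7936/4761


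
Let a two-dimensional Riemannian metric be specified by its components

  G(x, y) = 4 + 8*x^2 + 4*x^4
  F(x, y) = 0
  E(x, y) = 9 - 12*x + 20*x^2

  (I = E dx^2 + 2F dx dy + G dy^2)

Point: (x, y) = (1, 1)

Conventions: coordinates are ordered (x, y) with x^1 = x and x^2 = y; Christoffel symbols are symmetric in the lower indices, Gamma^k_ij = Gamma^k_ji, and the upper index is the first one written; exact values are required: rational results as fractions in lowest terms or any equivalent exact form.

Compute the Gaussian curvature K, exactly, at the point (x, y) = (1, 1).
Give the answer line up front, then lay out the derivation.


Answer: K = -3/289

E = 17, F = 0, G = 16, EG - F^2 = 272 at the point
E_x = 28, E_y = 0, F_x = 0, F_y = 0, G_x = 32, G_y = 0
E_yy = 0, F_xy = 0, G_xx = 64
Apply the Brioschi formula K = (det M1 - det M2)/(EG - F^2)^2 over the derivative matrices of E, F, G.
M1 = [[-E_yy/2 + F_xy - G_xx/2, E_x/2, F_x - E_y/2], [F_y - G_x/2, E, F], [G_y/2, F, G]] = [[-32, 14, 0], [-16, 17, 0], [0, 0, 16]]; det M1 = -5120
M2 = [[0, E_y/2, G_x/2], [E_y/2, E, F], [G_x/2, F, G]] = [[0, 0, 16], [0, 17, 0], [16, 0, 16]]; det M2 = -4352
det M1 - det M2 = -768; K = -768 / (272)^2 = -3/289


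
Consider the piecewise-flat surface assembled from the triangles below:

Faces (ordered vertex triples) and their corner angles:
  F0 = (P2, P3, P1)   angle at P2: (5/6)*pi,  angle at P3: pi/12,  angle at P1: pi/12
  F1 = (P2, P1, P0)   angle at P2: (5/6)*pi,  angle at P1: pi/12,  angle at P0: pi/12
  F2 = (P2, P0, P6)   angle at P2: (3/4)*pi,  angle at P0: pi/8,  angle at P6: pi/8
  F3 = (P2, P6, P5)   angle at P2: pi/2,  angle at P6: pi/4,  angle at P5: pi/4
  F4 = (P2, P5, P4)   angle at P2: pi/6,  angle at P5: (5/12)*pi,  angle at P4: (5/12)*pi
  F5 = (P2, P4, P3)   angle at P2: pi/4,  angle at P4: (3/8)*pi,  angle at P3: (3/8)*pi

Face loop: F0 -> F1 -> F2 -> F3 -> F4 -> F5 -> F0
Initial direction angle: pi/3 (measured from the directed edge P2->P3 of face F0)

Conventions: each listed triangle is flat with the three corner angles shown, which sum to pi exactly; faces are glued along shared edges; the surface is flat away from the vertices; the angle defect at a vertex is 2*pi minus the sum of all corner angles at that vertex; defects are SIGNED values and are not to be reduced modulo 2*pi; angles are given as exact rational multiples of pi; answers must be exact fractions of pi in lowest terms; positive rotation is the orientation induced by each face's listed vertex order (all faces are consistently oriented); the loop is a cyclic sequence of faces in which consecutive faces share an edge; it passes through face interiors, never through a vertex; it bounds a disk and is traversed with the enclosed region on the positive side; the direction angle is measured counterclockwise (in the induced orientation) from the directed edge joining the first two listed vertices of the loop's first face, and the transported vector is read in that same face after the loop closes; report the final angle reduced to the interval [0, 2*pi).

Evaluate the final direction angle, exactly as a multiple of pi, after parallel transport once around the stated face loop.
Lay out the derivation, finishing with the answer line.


enclosed vertex P2: corner angles sum to (10/3)*pi, defect = 2*pi - (10/3)*pi = (-4/3)*pi
adding the enclosed defects to the starting angle (mod 2*pi, induced orientation) gives the holonomy
final angle = pi/3 - (4/3)*pi = pi (mod 2*pi)

Answer: final direction angle = pi


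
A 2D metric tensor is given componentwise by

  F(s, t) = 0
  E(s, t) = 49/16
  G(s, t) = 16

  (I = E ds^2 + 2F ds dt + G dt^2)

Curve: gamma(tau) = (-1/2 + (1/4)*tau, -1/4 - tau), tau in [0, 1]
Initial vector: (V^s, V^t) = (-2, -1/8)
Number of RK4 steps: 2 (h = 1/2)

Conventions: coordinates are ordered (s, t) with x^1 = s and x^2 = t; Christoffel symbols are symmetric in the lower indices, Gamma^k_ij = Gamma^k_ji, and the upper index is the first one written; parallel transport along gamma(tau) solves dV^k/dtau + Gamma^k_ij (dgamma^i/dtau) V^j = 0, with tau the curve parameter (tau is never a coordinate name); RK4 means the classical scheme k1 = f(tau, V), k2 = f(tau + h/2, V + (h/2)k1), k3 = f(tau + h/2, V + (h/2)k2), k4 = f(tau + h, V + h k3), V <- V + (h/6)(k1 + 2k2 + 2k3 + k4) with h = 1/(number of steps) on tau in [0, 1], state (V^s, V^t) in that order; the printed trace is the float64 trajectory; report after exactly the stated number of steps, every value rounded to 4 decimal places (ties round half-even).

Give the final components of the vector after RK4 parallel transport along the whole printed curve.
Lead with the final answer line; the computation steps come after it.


Answer: V^s = -2.0000, V^t = -0.1250

gamma'(tau) = (1/4, -1); f(tau, V)^k = -Gamma^k_ij(gamma(tau)) gamma'^i(tau) V^j; h = 1/2; intermediate values shown to 6 dp
curve data and Christoffel symbols at the stage parameters:
  tau = 0.000000: gamma = (-0.500000, -0.250000), gamma' = (0.250000, -1.000000); Gamma_sss = 0.000000, Gamma_sst = 0.000000, Gamma_stt = 0.000000, Gamma_tss = 0.000000, Gamma_tst = 0.000000, Gamma_ttt = 0.000000
  tau = 0.250000: gamma = (-0.437500, -0.500000), gamma' = (0.250000, -1.000000); Gamma_sss = 0.000000, Gamma_sst = 0.000000, Gamma_stt = 0.000000, Gamma_tss = 0.000000, Gamma_tst = 0.000000, Gamma_ttt = 0.000000
  tau = 0.500000: gamma = (-0.375000, -0.750000), gamma' = (0.250000, -1.000000); Gamma_sss = 0.000000, Gamma_sst = 0.000000, Gamma_stt = 0.000000, Gamma_tss = 0.000000, Gamma_tst = 0.000000, Gamma_ttt = 0.000000
  tau = 0.750000: gamma = (-0.312500, -1.000000), gamma' = (0.250000, -1.000000); Gamma_sss = 0.000000, Gamma_sst = 0.000000, Gamma_stt = 0.000000, Gamma_tss = 0.000000, Gamma_tst = 0.000000, Gamma_ttt = 0.000000
  tau = 1.000000: gamma = (-0.250000, -1.250000), gamma' = (0.250000, -1.000000); Gamma_sss = 0.000000, Gamma_sst = 0.000000, Gamma_stt = 0.000000, Gamma_tss = 0.000000, Gamma_tst = 0.000000, Gamma_ttt = 0.000000
step 0: V^s = -2.0000, V^t = -0.1250
step 1: k1 = (0.000000, 0.000000), k2 = (0.000000, 0.000000), k3 = (0.000000, 0.000000), k4 = (0.000000, 0.000000); V <- V + (h/6)(k1 + 2k2 + 2k3 + k4): V^s = -2.0000, V^t = -0.1250
step 2: k1 = (0.000000, 0.000000), k2 = (0.000000, 0.000000), k3 = (0.000000, 0.000000), k4 = (0.000000, 0.000000); V <- V + (h/6)(k1 + 2k2 + 2k3 + k4): V^s = -2.0000, V^t = -0.1250


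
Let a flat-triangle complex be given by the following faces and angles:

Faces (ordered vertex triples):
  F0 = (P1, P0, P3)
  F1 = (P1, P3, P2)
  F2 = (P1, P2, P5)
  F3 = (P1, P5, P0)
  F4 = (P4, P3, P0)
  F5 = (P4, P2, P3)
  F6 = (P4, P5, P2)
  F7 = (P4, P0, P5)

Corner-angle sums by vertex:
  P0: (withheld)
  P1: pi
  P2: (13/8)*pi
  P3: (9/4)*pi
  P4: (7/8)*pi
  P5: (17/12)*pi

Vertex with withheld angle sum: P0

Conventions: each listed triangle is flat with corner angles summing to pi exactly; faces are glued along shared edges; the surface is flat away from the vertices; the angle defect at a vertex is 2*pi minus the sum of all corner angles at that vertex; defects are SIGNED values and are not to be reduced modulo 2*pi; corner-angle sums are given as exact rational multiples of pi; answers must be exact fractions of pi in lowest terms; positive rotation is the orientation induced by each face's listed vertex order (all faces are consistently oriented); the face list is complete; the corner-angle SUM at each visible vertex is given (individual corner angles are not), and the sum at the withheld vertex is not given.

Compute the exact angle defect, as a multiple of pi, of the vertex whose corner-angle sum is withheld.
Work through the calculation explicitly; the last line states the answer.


V = 6, E = 12, F = 8; chi = V - E + F = 2
Gauss-Bonnet: total defect = 2*pi*chi = 4*pi; visible defects sum to (17/6)*pi

Answer: defect(P0) = (7/6)*pi


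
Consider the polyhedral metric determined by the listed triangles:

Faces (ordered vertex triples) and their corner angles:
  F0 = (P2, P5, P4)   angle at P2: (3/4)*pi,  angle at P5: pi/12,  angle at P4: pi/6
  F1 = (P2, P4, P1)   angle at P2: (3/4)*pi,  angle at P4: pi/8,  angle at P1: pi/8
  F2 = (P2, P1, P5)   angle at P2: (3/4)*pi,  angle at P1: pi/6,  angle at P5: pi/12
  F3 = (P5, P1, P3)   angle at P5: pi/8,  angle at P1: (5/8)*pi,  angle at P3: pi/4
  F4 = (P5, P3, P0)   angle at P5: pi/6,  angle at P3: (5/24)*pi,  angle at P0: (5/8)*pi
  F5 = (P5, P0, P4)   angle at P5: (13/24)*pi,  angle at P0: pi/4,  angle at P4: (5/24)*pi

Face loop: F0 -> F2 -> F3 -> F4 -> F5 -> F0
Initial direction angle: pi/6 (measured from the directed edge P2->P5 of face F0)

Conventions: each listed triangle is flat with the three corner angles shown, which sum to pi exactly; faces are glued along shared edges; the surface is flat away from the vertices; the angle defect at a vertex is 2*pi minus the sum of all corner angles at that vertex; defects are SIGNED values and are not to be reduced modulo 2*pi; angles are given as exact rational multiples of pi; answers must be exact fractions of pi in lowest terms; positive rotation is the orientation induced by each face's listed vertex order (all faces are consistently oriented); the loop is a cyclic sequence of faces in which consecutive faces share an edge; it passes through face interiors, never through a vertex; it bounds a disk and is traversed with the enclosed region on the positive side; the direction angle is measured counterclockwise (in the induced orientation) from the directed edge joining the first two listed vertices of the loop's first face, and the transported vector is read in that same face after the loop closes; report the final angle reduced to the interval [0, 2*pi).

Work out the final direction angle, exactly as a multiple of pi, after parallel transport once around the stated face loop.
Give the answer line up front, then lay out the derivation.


Answer: final direction angle = (7/6)*pi

enclosed vertex P5: corner angles sum to pi, defect = 2*pi - pi = pi
final direction = starting direction + enclosed defect total, reduced mod 2*pi (induced orientation)
final angle = pi/6 + pi = (7/6)*pi (mod 2*pi)


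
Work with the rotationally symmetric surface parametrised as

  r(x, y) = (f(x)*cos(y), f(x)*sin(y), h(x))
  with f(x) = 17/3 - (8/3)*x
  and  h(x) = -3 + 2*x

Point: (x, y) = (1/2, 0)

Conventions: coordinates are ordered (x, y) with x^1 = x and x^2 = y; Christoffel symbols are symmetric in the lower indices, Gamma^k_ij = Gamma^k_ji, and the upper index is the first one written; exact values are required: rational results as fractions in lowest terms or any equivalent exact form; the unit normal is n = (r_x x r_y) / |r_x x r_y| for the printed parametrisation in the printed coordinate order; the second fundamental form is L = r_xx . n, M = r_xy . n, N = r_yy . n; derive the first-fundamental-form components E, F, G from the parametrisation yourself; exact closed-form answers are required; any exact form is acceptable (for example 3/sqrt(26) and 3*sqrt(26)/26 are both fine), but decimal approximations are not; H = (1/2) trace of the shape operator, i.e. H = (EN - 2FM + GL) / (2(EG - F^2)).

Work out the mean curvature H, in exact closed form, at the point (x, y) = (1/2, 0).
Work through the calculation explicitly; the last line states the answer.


f = 13/3, f' = -8/3, f'' = 0, h' = 2, h'' = 0
E = 100/9, F = 0, G = 169/9; answer radicand W^2 = 100/9
unnormalised second-form numerators: l = 0, m = 0, n = 26/3; L = l/sqrt(100/9), and similarly M = m/sqrt(W^2), N = n/sqrt(W^2)
H = (E*n - 2*F*m + G*l) / (2*(EG - F^2)*sqrt(W^2)); E*n - 2*F*m + G*l = 2600/27, EG - F^2 = 16900/81, so H = (3/13)/sqrt(100/9)

Answer: H = 9/130


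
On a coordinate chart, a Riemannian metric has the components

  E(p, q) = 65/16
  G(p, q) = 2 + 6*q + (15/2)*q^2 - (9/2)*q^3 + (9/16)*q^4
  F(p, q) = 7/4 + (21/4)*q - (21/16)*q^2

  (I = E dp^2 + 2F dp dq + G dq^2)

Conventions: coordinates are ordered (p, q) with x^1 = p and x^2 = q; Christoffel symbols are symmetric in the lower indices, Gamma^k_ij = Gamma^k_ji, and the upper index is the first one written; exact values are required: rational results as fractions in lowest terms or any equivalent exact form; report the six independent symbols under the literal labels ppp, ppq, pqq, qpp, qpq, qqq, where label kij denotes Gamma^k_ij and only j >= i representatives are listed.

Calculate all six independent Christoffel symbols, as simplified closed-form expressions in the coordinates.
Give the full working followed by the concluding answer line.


E = 65/16; F = 7/4 + (21/4)*q - (21/16)*q^2; G = 2 + 6*q + (15/2)*q^2 - (9/2)*q^3 + (9/16)*q^4
Gamma^k_ij = (1/2) g^{kl} (d_i g_jl + d_j g_il - d_l g_ij), with g^inv = (1/(EG-F^2)) [[G, -F], [-F, E]]
first partials: E_p = 0, E_q = 0, F_p = 0, F_q = 21/4 - (21/8)*q, G_p = 0, G_q = 6 + 15*q - (27/2)*q^2 + (9/4)*q^3
D = EG - F^2 = 81/16 + 6*q + (15/2)*q^2 - (9/2)*q^3 + (9/16)*q^4
expanded: Gamma^p_pp = (G E_p - 2F F_p + F E_q)/(2D), Gamma^p_pq = (G E_q - F G_p)/(2D), Gamma^p_qq = (2G F_q - G G_p - F G_q)/(2D), Gamma^q_pp = (2E F_p - E E_q - F E_p)/(2D), Gamma^q_pq = (E G_p - F E_q)/(2D), Gamma^q_qq = (E G_q - 2F F_q + F G_p)/(2D); substitute and cancel common factors

Answer: Gamma_ppp = 0, Gamma_ppq = 0, Gamma_pqq = (28 - 14*q)/(3*q^4 - 24*q^3 + 40*q^2 + 32*q + 27), Gamma_qpp = 0, Gamma_qpq = 0, Gamma_qqq = (6*q^3 - 36*q^2 + 40*q + 16)/(3*q^4 - 24*q^3 + 40*q^2 + 32*q + 27)
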